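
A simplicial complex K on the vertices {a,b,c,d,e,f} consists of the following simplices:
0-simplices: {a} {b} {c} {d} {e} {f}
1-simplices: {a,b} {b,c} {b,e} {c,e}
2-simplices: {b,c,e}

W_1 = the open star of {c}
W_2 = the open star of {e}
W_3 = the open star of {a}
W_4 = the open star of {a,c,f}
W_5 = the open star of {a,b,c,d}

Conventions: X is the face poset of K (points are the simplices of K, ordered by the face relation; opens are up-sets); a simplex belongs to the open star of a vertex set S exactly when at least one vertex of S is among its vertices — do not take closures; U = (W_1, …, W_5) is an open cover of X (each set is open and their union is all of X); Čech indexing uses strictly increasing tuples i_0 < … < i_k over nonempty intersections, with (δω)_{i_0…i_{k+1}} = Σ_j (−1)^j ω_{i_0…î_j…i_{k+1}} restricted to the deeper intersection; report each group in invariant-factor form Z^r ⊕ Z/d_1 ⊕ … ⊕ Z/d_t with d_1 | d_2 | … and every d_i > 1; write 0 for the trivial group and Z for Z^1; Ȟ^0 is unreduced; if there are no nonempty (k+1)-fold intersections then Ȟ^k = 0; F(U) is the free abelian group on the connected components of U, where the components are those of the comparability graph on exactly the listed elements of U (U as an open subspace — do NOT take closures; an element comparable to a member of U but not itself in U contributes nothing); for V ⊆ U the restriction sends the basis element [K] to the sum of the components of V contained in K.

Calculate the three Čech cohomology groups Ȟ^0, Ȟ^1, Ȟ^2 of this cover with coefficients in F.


intersection data:
  W1={{c},{b,c},{c,e},{b,c,e}} W2={{e},{b,e},{c,e},{b,c,e}} W3={{a},{a,b}} W4={{a},{c},{f},{a,b},{b,c},{c,e},{b,c,e}} W5={{a},{b},{c},{d},{a,b},{b,c},{b,e},{c,e},{b,c,e}}
  W12={{c,e},{b,c,e}} W14={{c},{b,c},{c,e},{b,c,e}} W15={{c},{b,c},{c,e},{b,c,e}} W24={{c,e},{b,c,e}} W25={{b,e},{c,e},{b,c,e}} W34={{a},{a,b}} W35={{a},{a,b}} W45={{a},{c},{a,b},{b,c},{c,e},{b,c,e}}
  W124={{c,e},{b,c,e}} W125={{c,e},{b,c,e}} W145={{c},{b,c},{c,e},{b,c,e}} W245={{c,e},{b,c,e}} W345={{a},{a,b}}
  W1245={{c,e},{b,c,e}}
components per intersection:
  W1: {{c},{b,c},{c,e},{b,c,e}}
  W2: {{e},{b,e},{c,e},{b,c,e}}
  W3: {{a},{a,b}}
  W4: {{a},{a,b}} {{c},{b,c},{c,e},{b,c,e}} {{f}}
  W5: {{a},{b},{c},{a,b},{b,c},{b,e},{c,e},{b,c,e}} {{d}}
  W12: {{c,e},{b,c,e}}
  W14: {{c},{b,c},{c,e},{b,c,e}}
  W15: {{c},{b,c},{c,e},{b,c,e}}
  W24: {{c,e},{b,c,e}}
  W25: {{b,e},{c,e},{b,c,e}}
  W34: {{a},{a,b}}
  W35: {{a},{a,b}}
  W45: {{a},{a,b}} {{c},{b,c},{c,e},{b,c,e}}
  W124: {{c,e},{b,c,e}}
  W125: {{c,e},{b,c,e}}
  W145: {{c},{b,c},{c,e},{b,c,e}}
  W245: {{c,e},{b,c,e}}
  W345: {{a},{a,b}}
  W1245: {{c,e},{b,c,e}}
C dims 8,9,5,1; δ0: rk 5, SNF 1^5; δ1: rk 4, SNF 1^4; δ2: rk 1, SNF 1^1
Ȟ^0 = (8 − 5) − 0 = 3, so Ȟ^0 ≅ Z^3
Ȟ^1 = (9 − 4) − 5 = 0, so Ȟ^1 ≅ 0
Ȟ^2 = (5 − 1) − 4 = 0, so Ȟ^2 ≅ 0

Ȟ^0 = Z^3, Ȟ^1 = 0 and Ȟ^2 = 0


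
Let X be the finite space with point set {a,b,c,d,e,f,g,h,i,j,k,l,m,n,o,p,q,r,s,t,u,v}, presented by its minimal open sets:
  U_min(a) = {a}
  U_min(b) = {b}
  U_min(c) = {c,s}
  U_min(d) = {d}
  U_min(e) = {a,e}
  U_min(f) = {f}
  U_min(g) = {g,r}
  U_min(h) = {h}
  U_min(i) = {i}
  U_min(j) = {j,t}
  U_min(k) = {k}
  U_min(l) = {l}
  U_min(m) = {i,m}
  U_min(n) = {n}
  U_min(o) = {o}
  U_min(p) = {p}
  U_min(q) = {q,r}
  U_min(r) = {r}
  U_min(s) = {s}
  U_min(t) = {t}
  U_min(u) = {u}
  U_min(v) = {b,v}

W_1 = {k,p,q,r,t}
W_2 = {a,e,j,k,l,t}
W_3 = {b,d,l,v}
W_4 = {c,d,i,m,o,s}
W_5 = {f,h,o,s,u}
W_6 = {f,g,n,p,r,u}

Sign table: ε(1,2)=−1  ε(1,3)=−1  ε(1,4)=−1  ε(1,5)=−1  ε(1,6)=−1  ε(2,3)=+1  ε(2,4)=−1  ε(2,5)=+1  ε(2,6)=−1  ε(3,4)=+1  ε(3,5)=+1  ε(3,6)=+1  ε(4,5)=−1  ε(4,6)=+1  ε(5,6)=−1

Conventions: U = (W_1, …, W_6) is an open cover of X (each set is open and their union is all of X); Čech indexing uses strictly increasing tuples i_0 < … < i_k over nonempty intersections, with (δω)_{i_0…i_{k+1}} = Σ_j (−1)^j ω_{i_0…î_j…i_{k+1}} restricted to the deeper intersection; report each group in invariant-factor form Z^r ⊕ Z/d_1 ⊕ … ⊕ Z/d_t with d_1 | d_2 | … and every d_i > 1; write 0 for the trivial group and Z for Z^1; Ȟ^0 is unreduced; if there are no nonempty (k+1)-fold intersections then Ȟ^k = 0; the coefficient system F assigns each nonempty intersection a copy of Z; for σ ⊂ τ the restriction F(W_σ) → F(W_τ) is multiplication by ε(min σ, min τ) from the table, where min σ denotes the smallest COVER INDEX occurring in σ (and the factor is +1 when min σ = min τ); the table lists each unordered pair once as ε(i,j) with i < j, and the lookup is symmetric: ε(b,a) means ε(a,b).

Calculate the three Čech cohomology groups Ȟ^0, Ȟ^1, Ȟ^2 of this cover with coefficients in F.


nonempty overlaps:
  W12={k,t} W16={p,r} W23={l} W34={d} W45={o,s} W56={f,u}
C dims 6,6; δ0: rk 5, SNF 1^5
degree 0: 6−5−0 = 1 → Ȟ^0 ≅ Z
degree 1: 6−0−5 = 1 → Ȟ^1 ≅ Z
degree 2: 0−0−0 = 0 → Ȟ^2 ≅ 0

Ȟ^0 ≅ Z; Ȟ^1 ≅ Z; Ȟ^2 ≅ 0


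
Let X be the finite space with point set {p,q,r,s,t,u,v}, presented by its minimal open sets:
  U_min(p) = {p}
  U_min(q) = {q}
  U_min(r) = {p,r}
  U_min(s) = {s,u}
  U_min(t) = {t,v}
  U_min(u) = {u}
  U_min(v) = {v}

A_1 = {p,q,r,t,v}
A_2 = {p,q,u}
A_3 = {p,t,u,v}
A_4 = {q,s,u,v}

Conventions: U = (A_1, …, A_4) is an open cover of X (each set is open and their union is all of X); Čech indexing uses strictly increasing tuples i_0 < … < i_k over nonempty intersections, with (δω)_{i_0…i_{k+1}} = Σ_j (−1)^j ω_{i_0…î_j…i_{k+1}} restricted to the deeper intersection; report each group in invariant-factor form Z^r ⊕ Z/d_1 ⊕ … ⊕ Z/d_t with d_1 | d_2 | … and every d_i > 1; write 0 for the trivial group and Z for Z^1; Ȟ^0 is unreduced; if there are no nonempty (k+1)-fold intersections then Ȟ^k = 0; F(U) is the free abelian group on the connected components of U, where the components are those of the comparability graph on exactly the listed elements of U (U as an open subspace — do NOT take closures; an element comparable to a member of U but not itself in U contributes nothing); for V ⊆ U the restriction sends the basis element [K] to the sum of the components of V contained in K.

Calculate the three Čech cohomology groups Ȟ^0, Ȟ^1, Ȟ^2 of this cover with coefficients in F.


intersection data:
  A12={p,q} A13={p,t,v} A14={q,v} A23={p,u} A24={q,u} A34={u,v}
  A123={p} A124={q} A134={v} A234={u}
components per intersection:
  A1: {p,r} {q} {t,v}
  A2: {p} {q} {u}
  A3: {p} {t,v} {u}
  A4: {q} {s,u} {v}
  A12: {p} {q}
  A13: {p} {t,v}
  A14: {q} {v}
  A23: {p} {u}
  A24: {q} {u}
  A34: {u} {v}
  A123: {p}
  A124: {q}
  A134: {v}
  A234: {u}
C dims 12,12,4; δ0: rk 8, SNF 1^8; δ1: rk 4, SNF 1^4
Ȟ^0 = (12 − 8) − 0 = 4, so Ȟ^0 ≅ Z^4
Ȟ^1 = (12 − 4) − 8 = 0, so Ȟ^1 ≅ 0
Ȟ^2 = (4 − 0) − 4 = 0, so Ȟ^2 ≅ 0

Ȟ^0(U;F) ≅ Z^4,  Ȟ^1(U;F) ≅ 0,  Ȟ^2(U;F) ≅ 0


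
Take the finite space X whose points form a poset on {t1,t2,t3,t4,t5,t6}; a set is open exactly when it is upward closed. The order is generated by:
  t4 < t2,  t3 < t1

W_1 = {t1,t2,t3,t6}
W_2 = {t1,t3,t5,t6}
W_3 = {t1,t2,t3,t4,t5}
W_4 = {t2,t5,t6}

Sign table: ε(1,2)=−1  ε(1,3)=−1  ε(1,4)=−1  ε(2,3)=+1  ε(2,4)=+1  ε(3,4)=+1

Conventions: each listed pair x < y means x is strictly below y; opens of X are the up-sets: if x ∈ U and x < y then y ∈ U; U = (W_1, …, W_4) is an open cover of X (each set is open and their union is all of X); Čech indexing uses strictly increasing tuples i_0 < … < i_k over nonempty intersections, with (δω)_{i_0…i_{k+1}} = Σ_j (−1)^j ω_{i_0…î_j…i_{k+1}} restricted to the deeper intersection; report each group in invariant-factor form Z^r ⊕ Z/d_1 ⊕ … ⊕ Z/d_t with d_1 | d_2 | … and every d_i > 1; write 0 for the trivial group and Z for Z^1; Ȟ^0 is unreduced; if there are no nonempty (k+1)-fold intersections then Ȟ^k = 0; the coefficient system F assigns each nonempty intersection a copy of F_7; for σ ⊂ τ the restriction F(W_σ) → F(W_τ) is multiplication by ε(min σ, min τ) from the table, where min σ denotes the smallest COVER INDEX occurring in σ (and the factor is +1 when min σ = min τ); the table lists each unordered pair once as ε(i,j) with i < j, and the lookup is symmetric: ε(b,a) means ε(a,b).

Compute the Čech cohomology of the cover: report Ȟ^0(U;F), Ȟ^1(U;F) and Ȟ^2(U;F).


intersection data:
  W12={t1,t3,t6} W13={t1,t2,t3} W14={t2,t6} W23={t1,t3,t5} W24={t5,t6} W34={t2,t5}
  W123={t1,t3} W124={t6} W134={t2} W234={t5}
C dims 4,6,4; δ0: rk_F7 3; δ1: rk_F7 3
Ȟ^0 = (4 − 3) − 0 = 1, so Ȟ^0 ≅ Z/7
Ȟ^1 = (6 − 3) − 3 = 0, so Ȟ^1 ≅ 0
Ȟ^2 = (4 − 0) − 3 = 1, so Ȟ^2 ≅ Z/7

Ȟ^0(U;F) ≅ Z/7,  Ȟ^1(U;F) ≅ 0,  Ȟ^2(U;F) ≅ Z/7


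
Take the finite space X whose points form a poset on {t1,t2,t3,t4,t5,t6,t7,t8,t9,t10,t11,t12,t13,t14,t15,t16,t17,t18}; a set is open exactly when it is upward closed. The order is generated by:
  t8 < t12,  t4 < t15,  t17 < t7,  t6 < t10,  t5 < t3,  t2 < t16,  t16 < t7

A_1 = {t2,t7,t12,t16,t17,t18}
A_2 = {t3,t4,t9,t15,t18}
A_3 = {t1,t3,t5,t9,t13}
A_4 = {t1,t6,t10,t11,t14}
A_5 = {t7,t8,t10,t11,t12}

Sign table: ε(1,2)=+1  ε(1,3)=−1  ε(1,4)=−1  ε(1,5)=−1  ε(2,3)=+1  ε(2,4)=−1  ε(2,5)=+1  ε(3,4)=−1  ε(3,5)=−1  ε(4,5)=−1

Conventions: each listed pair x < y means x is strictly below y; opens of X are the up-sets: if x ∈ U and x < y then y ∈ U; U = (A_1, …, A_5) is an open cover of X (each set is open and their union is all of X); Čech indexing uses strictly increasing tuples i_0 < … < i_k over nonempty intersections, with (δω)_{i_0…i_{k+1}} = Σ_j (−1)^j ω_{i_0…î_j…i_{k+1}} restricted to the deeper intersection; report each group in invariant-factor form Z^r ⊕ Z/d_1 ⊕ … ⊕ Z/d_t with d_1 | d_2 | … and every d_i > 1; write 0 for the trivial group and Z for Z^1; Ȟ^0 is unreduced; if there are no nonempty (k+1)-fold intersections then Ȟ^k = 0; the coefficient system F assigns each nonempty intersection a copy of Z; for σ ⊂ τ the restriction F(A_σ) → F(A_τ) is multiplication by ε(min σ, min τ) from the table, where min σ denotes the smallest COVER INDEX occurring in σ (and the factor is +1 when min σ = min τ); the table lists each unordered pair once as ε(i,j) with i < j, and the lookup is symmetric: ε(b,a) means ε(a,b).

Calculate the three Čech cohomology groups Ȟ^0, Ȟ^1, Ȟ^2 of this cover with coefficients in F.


nonempty overlaps:
  A12={t18} A15={t7,t12} A23={t3,t9} A34={t1} A45={t10,t11}
C dims 5,5; δ0: rk 5, SNF 1^4·2
degree 0: 5−5−0 = 0 → Ȟ^0 ≅ 0
degree 1: 5−0−5 = 0 plus torsion [2] → Ȟ^1 ≅ Z/2
degree 2: 0−0−0 = 0 → Ȟ^2 ≅ 0

Ȟ^0 ≅ 0, Ȟ^1 ≅ Z/2, Ȟ^2 ≅ 0


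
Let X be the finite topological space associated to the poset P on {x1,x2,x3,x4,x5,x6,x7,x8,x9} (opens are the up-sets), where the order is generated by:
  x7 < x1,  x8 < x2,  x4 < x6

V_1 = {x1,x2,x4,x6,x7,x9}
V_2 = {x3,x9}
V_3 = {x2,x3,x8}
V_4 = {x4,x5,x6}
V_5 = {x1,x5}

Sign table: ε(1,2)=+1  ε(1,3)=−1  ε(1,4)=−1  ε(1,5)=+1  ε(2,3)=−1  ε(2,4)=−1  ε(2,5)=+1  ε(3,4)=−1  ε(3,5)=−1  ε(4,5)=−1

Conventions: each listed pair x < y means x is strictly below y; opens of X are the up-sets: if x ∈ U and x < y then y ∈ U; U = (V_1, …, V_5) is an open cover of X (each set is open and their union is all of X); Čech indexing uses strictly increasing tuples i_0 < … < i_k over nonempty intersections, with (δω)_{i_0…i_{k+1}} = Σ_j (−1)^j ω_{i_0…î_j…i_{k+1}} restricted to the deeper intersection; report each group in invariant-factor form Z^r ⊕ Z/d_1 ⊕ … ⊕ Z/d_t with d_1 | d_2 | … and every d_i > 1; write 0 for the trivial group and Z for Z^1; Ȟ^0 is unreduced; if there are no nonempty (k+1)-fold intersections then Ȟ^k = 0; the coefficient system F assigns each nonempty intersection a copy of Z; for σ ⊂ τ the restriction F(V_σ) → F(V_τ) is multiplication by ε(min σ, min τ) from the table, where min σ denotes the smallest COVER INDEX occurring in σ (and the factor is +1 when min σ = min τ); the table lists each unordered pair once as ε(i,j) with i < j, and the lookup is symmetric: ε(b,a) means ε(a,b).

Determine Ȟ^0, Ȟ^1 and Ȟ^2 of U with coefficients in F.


intersection data:
  V12={x9} V13={x2} V14={x4,x6} V15={x1} V23={x3} V45={x5}
C dims 5,6; δ0: rk 4, SNF 1^4
Ȟ^0 = (5 − 4) − 0 = 1, so Ȟ^0 ≅ Z
Ȟ^1 = (6 − 0) − 4 = 2, so Ȟ^1 ≅ Z^2
Ȟ^2 = (0 − 0) − 0 = 0, so Ȟ^2 ≅ 0

Ȟ^0 ≅ Z, Ȟ^1 ≅ Z^2 and Ȟ^2 ≅ 0


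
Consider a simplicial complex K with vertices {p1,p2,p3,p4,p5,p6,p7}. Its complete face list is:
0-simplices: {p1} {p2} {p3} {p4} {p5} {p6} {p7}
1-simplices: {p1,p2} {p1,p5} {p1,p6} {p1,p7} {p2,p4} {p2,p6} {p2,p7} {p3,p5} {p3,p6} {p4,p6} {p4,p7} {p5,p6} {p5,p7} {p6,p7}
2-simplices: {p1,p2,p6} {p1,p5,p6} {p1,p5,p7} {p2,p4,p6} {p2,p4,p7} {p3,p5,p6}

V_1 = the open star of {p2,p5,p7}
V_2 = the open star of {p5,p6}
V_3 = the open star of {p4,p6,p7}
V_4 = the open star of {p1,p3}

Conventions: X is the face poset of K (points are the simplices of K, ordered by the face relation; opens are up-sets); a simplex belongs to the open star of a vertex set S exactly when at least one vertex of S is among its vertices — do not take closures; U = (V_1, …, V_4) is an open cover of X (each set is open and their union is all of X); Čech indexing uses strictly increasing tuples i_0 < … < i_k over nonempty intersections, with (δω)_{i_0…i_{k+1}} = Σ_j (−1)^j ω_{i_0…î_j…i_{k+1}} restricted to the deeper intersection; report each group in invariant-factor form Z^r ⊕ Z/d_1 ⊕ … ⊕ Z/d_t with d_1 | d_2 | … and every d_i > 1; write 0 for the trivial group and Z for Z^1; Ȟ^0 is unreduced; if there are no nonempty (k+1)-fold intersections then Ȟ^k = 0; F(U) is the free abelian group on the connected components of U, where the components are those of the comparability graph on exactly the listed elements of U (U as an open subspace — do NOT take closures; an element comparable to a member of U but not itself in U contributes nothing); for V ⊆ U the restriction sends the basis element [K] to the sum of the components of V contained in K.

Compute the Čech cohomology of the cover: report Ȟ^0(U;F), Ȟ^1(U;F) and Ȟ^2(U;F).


intersection data:
  V1={{p2},{p5},{p7},{p1,p2},{p1,p5},{p1,p7},{p2,p4},{p2,p6},{p2,p7},{p3,p5},{p4,p7},{p5,p6},{p5,p7},{p6,p7},{p1,p2,p6},{p1,p5,p6},{p1,p5,p7},{p2,p4,p6},{p2,p4,p7},{p3,p5,p6}} V2={{p5},{p6},{p1,p5},{p1,p6},{p2,p6},{p3,p5},{p3,p6},{p4,p6},{p5,p6},{p5,p7},{p6,p7},{p1,p2,p6},{p1,p5,p6},{p1,p5,p7},{p2,p4,p6},{p3,p5,p6}} V3={{p4},{p6},{p7},{p1,p6},{p1,p7},{p2,p4},{p2,p6},{p2,p7},{p3,p6},{p4,p6},{p4,p7},{p5,p6},{p5,p7},{p6,p7},{p1,p2,p6},{p1,p5,p6},{p1,p5,p7},{p2,p4,p6},{p2,p4,p7},{p3,p5,p6}} V4={{p1},{p3},{p1,p2},{p1,p5},{p1,p6},{p1,p7},{p3,p5},{p3,p6},{p1,p2,p6},{p1,p5,p6},{p1,p5,p7},{p3,p5,p6}}
  V12={{p5},{p1,p5},{p2,p6},{p3,p5},{p5,p6},{p5,p7},{p6,p7},{p1,p2,p6},{p1,p5,p6},{p1,p5,p7},{p2,p4,p6},{p3,p5,p6}} V13={{p7},{p1,p7},{p2,p4},{p2,p6},{p2,p7},{p4,p7},{p5,p6},{p5,p7},{p6,p7},{p1,p2,p6},{p1,p5,p6},{p1,p5,p7},{p2,p4,p6},{p2,p4,p7},{p3,p5,p6}} V14={{p1,p2},{p1,p5},{p1,p7},{p3,p5},{p1,p2,p6},{p1,p5,p6},{p1,p5,p7},{p3,p5,p6}} V23={{p6},{p1,p6},{p2,p6},{p3,p6},{p4,p6},{p5,p6},{p5,p7},{p6,p7},{p1,p2,p6},{p1,p5,p6},{p1,p5,p7},{p2,p4,p6},{p3,p5,p6}} V24={{p1,p5},{p1,p6},{p3,p5},{p3,p6},{p1,p2,p6},{p1,p5,p6},{p1,p5,p7},{p3,p5,p6}} V34={{p1,p6},{p1,p7},{p3,p6},{p1,p2,p6},{p1,p5,p6},{p1,p5,p7},{p3,p5,p6}}
  V123={{p2,p6},{p5,p6},{p5,p7},{p6,p7},{p1,p2,p6},{p1,p5,p6},{p1,p5,p7},{p2,p4,p6},{p3,p5,p6}} V124={{p1,p5},{p3,p5},{p1,p2,p6},{p1,p5,p6},{p1,p5,p7},{p3,p5,p6}} V134={{p1,p7},{p1,p2,p6},{p1,p5,p6},{p1,p5,p7},{p3,p5,p6}} V234={{p1,p6},{p3,p6},{p1,p2,p6},{p1,p5,p6},{p1,p5,p7},{p3,p5,p6}}
  V1234={{p1,p2,p6},{p1,p5,p6},{p1,p5,p7},{p3,p5,p6}}
components per intersection:
  V1: {{p2},{p5},{p7},{p1,p2},{p1,p5},{p1,p7},{p2,p4},{p2,p6},{p2,p7},{p3,p5},{p4,p7},{p5,p6},{p5,p7},{p6,p7},{p1,p2,p6},{p1,p5,p6},{p1,p5,p7},{p2,p4,p6},{p2,p4,p7},{p3,p5,p6}}
  V2: {{p5},{p6},{p1,p5},{p1,p6},{p2,p6},{p3,p5},{p3,p6},{p4,p6},{p5,p6},{p5,p7},{p6,p7},{p1,p2,p6},{p1,p5,p6},{p1,p5,p7},{p2,p4,p6},{p3,p5,p6}}
  V3: {{p4},{p6},{p7},{p1,p6},{p1,p7},{p2,p4},{p2,p6},{p2,p7},{p3,p6},{p4,p6},{p4,p7},{p5,p6},{p5,p7},{p6,p7},{p1,p2,p6},{p1,p5,p6},{p1,p5,p7},{p2,p4,p6},{p2,p4,p7},{p3,p5,p6}}
  V4: {{p1},{p1,p2},{p1,p5},{p1,p6},{p1,p7},{p1,p2,p6},{p1,p5,p6},{p1,p5,p7}} {{p3},{p3,p5},{p3,p6},{p3,p5,p6}}
  V12: {{p5},{p1,p5},{p3,p5},{p5,p6},{p5,p7},{p1,p5,p6},{p1,p5,p7},{p3,p5,p6}} {{p2,p6},{p1,p2,p6},{p2,p4,p6}} {{p6,p7}}
  V13: {{p7},{p1,p7},{p2,p4},{p2,p6},{p2,p7},{p4,p7},{p5,p7},{p6,p7},{p1,p2,p6},{p1,p5,p7},{p2,p4,p6},{p2,p4,p7}} {{p5,p6},{p1,p5,p6},{p3,p5,p6}}
  V14: {{p1,p2},{p1,p2,p6}} {{p1,p5},{p1,p7},{p1,p5,p6},{p1,p5,p7}} {{p3,p5},{p3,p5,p6}}
  V23: {{p6},{p1,p6},{p2,p6},{p3,p6},{p4,p6},{p5,p6},{p6,p7},{p1,p2,p6},{p1,p5,p6},{p2,p4,p6},{p3,p5,p6}} {{p5,p7},{p1,p5,p7}}
  V24: {{p1,p5},{p1,p6},{p1,p2,p6},{p1,p5,p6},{p1,p5,p7}} {{p3,p5},{p3,p6},{p3,p5,p6}}
  V34: {{p1,p6},{p1,p2,p6},{p1,p5,p6}} {{p1,p7},{p1,p5,p7}} {{p3,p6},{p3,p5,p6}}
  V123: {{p2,p6},{p1,p2,p6},{p2,p4,p6}} {{p5,p6},{p1,p5,p6},{p3,p5,p6}} {{p5,p7},{p1,p5,p7}} {{p6,p7}}
  V124: {{p1,p5},{p1,p5,p6},{p1,p5,p7}} {{p3,p5},{p3,p5,p6}} {{p1,p2,p6}}
  V134: {{p1,p7},{p1,p5,p7}} {{p1,p2,p6}} {{p1,p5,p6}} {{p3,p5,p6}}
  V234: {{p1,p6},{p1,p2,p6},{p1,p5,p6}} {{p3,p6},{p3,p5,p6}} {{p1,p5,p7}}
  V1234: {{p1,p2,p6}} {{p1,p5,p6}} {{p1,p5,p7}} {{p3,p5,p6}}
C dims 5,15,14,4; δ0: rk 4, SNF 1^4; δ1: rk 10, SNF 1^10; δ2: rk 4, SNF 1^4
Ȟ^0 = (5 − 4) − 0 = 1, so Ȟ^0 ≅ Z
Ȟ^1 = (15 − 10) − 4 = 1, so Ȟ^1 ≅ Z
Ȟ^2 = (14 − 4) − 10 = 0, so Ȟ^2 ≅ 0

Ȟ^0(U;F) ≅ Z,  Ȟ^1(U;F) ≅ Z,  Ȟ^2(U;F) ≅ 0


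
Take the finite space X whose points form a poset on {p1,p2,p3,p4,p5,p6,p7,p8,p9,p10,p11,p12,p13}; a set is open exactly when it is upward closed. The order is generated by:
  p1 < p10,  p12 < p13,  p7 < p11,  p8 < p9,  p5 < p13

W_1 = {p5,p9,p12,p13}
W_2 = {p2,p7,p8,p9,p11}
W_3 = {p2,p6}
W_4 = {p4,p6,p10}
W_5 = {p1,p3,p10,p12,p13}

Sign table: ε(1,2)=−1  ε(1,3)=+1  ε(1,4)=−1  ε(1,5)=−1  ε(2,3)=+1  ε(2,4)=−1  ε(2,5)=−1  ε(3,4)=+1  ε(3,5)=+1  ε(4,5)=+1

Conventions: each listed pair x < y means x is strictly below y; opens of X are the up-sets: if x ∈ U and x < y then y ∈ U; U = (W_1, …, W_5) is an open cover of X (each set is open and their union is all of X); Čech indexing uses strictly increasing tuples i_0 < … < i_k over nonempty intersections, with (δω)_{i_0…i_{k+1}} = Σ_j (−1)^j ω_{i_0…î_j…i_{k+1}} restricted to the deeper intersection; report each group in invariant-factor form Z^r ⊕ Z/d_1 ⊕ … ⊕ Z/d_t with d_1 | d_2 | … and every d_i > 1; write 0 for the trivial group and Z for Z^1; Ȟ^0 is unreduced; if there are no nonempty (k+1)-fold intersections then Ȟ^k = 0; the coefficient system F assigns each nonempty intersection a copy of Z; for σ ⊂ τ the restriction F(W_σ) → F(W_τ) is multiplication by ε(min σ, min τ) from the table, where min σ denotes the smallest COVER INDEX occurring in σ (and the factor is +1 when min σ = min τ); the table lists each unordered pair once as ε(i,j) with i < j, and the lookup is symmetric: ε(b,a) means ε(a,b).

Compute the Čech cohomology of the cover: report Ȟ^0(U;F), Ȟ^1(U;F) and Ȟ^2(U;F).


nerve simplices:
  W12={p9} W15={p12,p13} W23={p2} W34={p6} W45={p10}
C dims 5,5; δ0: rk 4, SNF 1^4
degree 0: 5−4−0 = 1 → Ȟ^0 ≅ Z
degree 1: 5−0−4 = 1 → Ȟ^1 ≅ Z
degree 2: 0−0−0 = 0 → Ȟ^2 ≅ 0

Ȟ^0(U;F) ≅ Z,  Ȟ^1(U;F) ≅ Z,  Ȟ^2(U;F) ≅ 0


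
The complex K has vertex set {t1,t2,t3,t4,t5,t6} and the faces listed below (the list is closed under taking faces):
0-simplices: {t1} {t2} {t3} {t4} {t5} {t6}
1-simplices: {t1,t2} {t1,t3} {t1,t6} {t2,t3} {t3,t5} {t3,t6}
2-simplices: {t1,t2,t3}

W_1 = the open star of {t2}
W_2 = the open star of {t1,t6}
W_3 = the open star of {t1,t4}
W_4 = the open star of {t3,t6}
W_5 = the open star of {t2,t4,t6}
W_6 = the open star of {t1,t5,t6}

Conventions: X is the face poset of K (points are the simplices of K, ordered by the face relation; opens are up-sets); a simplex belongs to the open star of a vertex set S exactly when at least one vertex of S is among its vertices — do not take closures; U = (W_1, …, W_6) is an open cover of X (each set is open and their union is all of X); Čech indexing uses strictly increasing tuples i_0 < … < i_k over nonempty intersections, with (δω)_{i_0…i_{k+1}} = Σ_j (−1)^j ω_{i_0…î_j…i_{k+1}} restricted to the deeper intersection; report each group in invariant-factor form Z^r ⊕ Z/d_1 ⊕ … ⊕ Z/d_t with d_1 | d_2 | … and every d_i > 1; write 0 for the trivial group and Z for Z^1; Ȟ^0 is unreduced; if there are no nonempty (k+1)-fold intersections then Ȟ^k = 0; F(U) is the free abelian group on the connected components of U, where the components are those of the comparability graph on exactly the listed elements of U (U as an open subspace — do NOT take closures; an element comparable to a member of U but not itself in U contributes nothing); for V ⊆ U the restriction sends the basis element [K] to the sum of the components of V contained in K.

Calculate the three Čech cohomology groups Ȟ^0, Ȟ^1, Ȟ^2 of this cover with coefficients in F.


cover nerve:
  W1={{t2},{t1,t2},{t2,t3},{t1,t2,t3}} W2={{t1},{t6},{t1,t2},{t1,t3},{t1,t6},{t3,t6},{t1,t2,t3}} W3={{t1},{t4},{t1,t2},{t1,t3},{t1,t6},{t1,t2,t3}} W4={{t3},{t6},{t1,t3},{t1,t6},{t2,t3},{t3,t5},{t3,t6},{t1,t2,t3}} W5={{t2},{t4},{t6},{t1,t2},{t1,t6},{t2,t3},{t3,t6},{t1,t2,t3}} W6={{t1},{t5},{t6},{t1,t2},{t1,t3},{t1,t6},{t3,t5},{t3,t6},{t1,t2,t3}}
  W12={{t1,t2},{t1,t2,t3}} W13={{t1,t2},{t1,t2,t3}} W14={{t2,t3},{t1,t2,t3}} W15={{t2},{t1,t2},{t2,t3},{t1,t2,t3}} W16={{t1,t2},{t1,t2,t3}} W23={{t1},{t1,t2},{t1,t3},{t1,t6},{t1,t2,t3}} W24={{t6},{t1,t3},{t1,t6},{t3,t6},{t1,t2,t3}} W25={{t6},{t1,t2},{t1,t6},{t3,t6},{t1,t2,t3}} W26={{t1},{t6},{t1,t2},{t1,t3},{t1,t6},{t3,t6},{t1,t2,t3}} W34={{t1,t3},{t1,t6},{t1,t2,t3}} W35={{t4},{t1,t2},{t1,t6},{t1,t2,t3}} W36={{t1},{t1,t2},{t1,t3},{t1,t6},{t1,t2,t3}} W45={{t6},{t1,t6},{t2,t3},{t3,t6},{t1,t2,t3}} W46={{t6},{t1,t3},{t1,t6},{t3,t5},{t3,t6},{t1,t2,t3}} W56={{t6},{t1,t2},{t1,t6},{t3,t6},{t1,t2,t3}}
  W123={{t1,t2},{t1,t2,t3}} W124={{t1,t2,t3}} W125={{t1,t2},{t1,t2,t3}} W126={{t1,t2},{t1,t2,t3}} W134={{t1,t2,t3}} W135={{t1,t2},{t1,t2,t3}} W136={{t1,t2},{t1,t2,t3}} W145={{t2,t3},{t1,t2,t3}} W146={{t1,t2,t3}} W156={{t1,t2},{t1,t2,t3}} W234={{t1,t3},{t1,t6},{t1,t2,t3}} W235={{t1,t2},{t1,t6},{t1,t2,t3}} W236={{t1},{t1,t2},{t1,t3},{t1,t6},{t1,t2,t3}} W245={{t6},{t1,t6},{t3,t6},{t1,t2,t3}} W246={{t6},{t1,t3},{t1,t6},{t3,t6},{t1,t2,t3}} W256={{t6},{t1,t2},{t1,t6},{t3,t6},{t1,t2,t3}} W345={{t1,t6},{t1,t2,t3}} W346={{t1,t3},{t1,t6},{t1,t2,t3}} W356={{t1,t2},{t1,t6},{t1,t2,t3}} W456={{t6},{t1,t6},{t3,t6},{t1,t2,t3}}
  W1234={{t1,t2,t3}} W1235={{t1,t2},{t1,t2,t3}} W1236={{t1,t2},{t1,t2,t3}} W1245={{t1,t2,t3}} W1246={{t1,t2,t3}} W1256={{t1,t2},{t1,t2,t3}} W1345={{t1,t2,t3}} W1346={{t1,t2,t3}} W1356={{t1,t2},{t1,t2,t3}} W1456={{t1,t2,t3}} W2345={{t1,t6},{t1,t2,t3}} W2346={{t1,t3},{t1,t6},{t1,t2,t3}} W2356={{t1,t2},{t1,t6},{t1,t2,t3}} W2456={{t6},{t1,t6},{t3,t6},{t1,t2,t3}} W3456={{t1,t6},{t1,t2,t3}}
  W12345={{t1,t2,t3}} W12346={{t1,t2,t3}} W12356={{t1,t2},{t1,t2,t3}} W12456={{t1,t2,t3}} W13456={{t1,t2,t3}} W23456={{t1,t6},{t1,t2,t3}}
  W123456={{t1,t2,t3}}
components per intersection:
  W1: {{t2},{t1,t2},{t2,t3},{t1,t2,t3}}
  W2: {{t1},{t6},{t1,t2},{t1,t3},{t1,t6},{t3,t6},{t1,t2,t3}}
  W3: {{t1},{t1,t2},{t1,t3},{t1,t6},{t1,t2,t3}} {{t4}}
  W4: {{t3},{t6},{t1,t3},{t1,t6},{t2,t3},{t3,t5},{t3,t6},{t1,t2,t3}}
  W5: {{t2},{t1,t2},{t2,t3},{t1,t2,t3}} {{t4}} {{t6},{t1,t6},{t3,t6}}
  W6: {{t1},{t6},{t1,t2},{t1,t3},{t1,t6},{t3,t6},{t1,t2,t3}} {{t5},{t3,t5}}
  W12: {{t1,t2},{t1,t2,t3}}
  W13: {{t1,t2},{t1,t2,t3}}
  W14: {{t2,t3},{t1,t2,t3}}
  W15: {{t2},{t1,t2},{t2,t3},{t1,t2,t3}}
  W16: {{t1,t2},{t1,t2,t3}}
  W23: {{t1},{t1,t2},{t1,t3},{t1,t6},{t1,t2,t3}}
  W24: {{t6},{t1,t6},{t3,t6}} {{t1,t3},{t1,t2,t3}}
  W25: {{t6},{t1,t6},{t3,t6}} {{t1,t2},{t1,t2,t3}}
  W26: {{t1},{t6},{t1,t2},{t1,t3},{t1,t6},{t3,t6},{t1,t2,t3}}
  W34: {{t1,t3},{t1,t2,t3}} {{t1,t6}}
  W35: {{t4}} {{t1,t2},{t1,t2,t3}} {{t1,t6}}
  W36: {{t1},{t1,t2},{t1,t3},{t1,t6},{t1,t2,t3}}
  W45: {{t6},{t1,t6},{t3,t6}} {{t2,t3},{t1,t2,t3}}
  W46: {{t6},{t1,t6},{t3,t6}} {{t1,t3},{t1,t2,t3}} {{t3,t5}}
  W56: {{t6},{t1,t6},{t3,t6}} {{t1,t2},{t1,t2,t3}}
  W123: {{t1,t2},{t1,t2,t3}}
  W124: {{t1,t2,t3}}
  W125: {{t1,t2},{t1,t2,t3}}
  W126: {{t1,t2},{t1,t2,t3}}
  W134: {{t1,t2,t3}}
  W135: {{t1,t2},{t1,t2,t3}}
  W136: {{t1,t2},{t1,t2,t3}}
  W145: {{t2,t3},{t1,t2,t3}}
  W146: {{t1,t2,t3}}
  W156: {{t1,t2},{t1,t2,t3}}
  W234: {{t1,t3},{t1,t2,t3}} {{t1,t6}}
  W235: {{t1,t2},{t1,t2,t3}} {{t1,t6}}
  W236: {{t1},{t1,t2},{t1,t3},{t1,t6},{t1,t2,t3}}
  W245: {{t6},{t1,t6},{t3,t6}} {{t1,t2,t3}}
  W246: {{t6},{t1,t6},{t3,t6}} {{t1,t3},{t1,t2,t3}}
  W256: {{t6},{t1,t6},{t3,t6}} {{t1,t2},{t1,t2,t3}}
  W345: {{t1,t6}} {{t1,t2,t3}}
  W346: {{t1,t3},{t1,t2,t3}} {{t1,t6}}
  W356: {{t1,t2},{t1,t2,t3}} {{t1,t6}}
  W456: {{t6},{t1,t6},{t3,t6}} {{t1,t2,t3}}
  W1234: {{t1,t2,t3}}
  W1235: {{t1,t2},{t1,t2,t3}}
  W1236: {{t1,t2},{t1,t2,t3}}
  W1245: {{t1,t2,t3}}
  W1246: {{t1,t2,t3}}
  W1256: {{t1,t2},{t1,t2,t3}}
  W1345: {{t1,t2,t3}}
  W1346: {{t1,t2,t3}}
  W1356: {{t1,t2},{t1,t2,t3}}
  W1456: {{t1,t2,t3}}
  W2345: {{t1,t6}} {{t1,t2,t3}}
  W2346: {{t1,t3},{t1,t2,t3}} {{t1,t6}}
  W2356: {{t1,t2},{t1,t2,t3}} {{t1,t6}}
  W2456: {{t6},{t1,t6},{t3,t6}} {{t1,t2,t3}}
  W3456: {{t1,t6}} {{t1,t2,t3}}
  W12345: {{t1,t2,t3}}
  W12346: {{t1,t2,t3}}
  W12356: {{t1,t2},{t1,t2,t3}}
  W12456: {{t1,t2,t3}}
  W13456: {{t1,t2,t3}}
  W23456: {{t1,t6}} {{t1,t2,t3}}
  W123456: {{t1,t2,t3}}
C dims 10,24,29,20; δ0: rk 8, SNF 1^8; δ1: rk 15, SNF 1^15; δ2: rk 14, SNF 1^14
Ȟ^0: (10−8)−0=2 ⇒ Z^2
Ȟ^1: (24−15)−8=1 ⇒ Z
Ȟ^2: (29−14)−15=0 ⇒ 0

Ȟ^0(U;F) ≅ Z^2, Ȟ^1(U;F) ≅ Z and Ȟ^2(U;F) ≅ 0


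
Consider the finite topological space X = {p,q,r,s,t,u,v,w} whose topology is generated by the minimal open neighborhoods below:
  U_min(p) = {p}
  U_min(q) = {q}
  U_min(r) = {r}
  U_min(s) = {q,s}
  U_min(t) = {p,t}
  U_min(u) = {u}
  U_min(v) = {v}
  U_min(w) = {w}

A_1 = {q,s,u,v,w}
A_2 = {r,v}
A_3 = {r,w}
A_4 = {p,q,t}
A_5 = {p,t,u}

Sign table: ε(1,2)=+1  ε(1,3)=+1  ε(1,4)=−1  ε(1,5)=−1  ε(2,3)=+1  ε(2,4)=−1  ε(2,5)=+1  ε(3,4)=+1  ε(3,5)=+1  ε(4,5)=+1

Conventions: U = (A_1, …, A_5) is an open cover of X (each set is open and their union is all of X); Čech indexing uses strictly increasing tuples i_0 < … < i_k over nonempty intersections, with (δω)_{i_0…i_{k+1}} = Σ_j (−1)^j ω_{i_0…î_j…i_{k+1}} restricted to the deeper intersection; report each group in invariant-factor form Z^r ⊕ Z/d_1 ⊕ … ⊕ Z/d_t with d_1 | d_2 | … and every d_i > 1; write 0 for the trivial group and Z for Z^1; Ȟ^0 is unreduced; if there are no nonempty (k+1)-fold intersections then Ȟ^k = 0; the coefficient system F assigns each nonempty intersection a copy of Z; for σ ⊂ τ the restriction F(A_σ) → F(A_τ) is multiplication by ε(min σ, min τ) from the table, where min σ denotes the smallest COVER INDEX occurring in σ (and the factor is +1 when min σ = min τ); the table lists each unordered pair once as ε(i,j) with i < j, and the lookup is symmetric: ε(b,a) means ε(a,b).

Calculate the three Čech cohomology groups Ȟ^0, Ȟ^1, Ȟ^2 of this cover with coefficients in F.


nonempty intersections:
  A12={v} A13={w} A14={q} A15={u} A23={r} A45={p,t}
C dims 5,6; δ0: rk 4, SNF 1^4
Ȟ^0: (5−4)−0=1 ⇒ Z
Ȟ^1: (6−0)−4=2 ⇒ Z^2
Ȟ^2: (0−0)−0=0 ⇒ 0

Ȟ^0 = Z; Ȟ^1 = Z^2; Ȟ^2 = 0


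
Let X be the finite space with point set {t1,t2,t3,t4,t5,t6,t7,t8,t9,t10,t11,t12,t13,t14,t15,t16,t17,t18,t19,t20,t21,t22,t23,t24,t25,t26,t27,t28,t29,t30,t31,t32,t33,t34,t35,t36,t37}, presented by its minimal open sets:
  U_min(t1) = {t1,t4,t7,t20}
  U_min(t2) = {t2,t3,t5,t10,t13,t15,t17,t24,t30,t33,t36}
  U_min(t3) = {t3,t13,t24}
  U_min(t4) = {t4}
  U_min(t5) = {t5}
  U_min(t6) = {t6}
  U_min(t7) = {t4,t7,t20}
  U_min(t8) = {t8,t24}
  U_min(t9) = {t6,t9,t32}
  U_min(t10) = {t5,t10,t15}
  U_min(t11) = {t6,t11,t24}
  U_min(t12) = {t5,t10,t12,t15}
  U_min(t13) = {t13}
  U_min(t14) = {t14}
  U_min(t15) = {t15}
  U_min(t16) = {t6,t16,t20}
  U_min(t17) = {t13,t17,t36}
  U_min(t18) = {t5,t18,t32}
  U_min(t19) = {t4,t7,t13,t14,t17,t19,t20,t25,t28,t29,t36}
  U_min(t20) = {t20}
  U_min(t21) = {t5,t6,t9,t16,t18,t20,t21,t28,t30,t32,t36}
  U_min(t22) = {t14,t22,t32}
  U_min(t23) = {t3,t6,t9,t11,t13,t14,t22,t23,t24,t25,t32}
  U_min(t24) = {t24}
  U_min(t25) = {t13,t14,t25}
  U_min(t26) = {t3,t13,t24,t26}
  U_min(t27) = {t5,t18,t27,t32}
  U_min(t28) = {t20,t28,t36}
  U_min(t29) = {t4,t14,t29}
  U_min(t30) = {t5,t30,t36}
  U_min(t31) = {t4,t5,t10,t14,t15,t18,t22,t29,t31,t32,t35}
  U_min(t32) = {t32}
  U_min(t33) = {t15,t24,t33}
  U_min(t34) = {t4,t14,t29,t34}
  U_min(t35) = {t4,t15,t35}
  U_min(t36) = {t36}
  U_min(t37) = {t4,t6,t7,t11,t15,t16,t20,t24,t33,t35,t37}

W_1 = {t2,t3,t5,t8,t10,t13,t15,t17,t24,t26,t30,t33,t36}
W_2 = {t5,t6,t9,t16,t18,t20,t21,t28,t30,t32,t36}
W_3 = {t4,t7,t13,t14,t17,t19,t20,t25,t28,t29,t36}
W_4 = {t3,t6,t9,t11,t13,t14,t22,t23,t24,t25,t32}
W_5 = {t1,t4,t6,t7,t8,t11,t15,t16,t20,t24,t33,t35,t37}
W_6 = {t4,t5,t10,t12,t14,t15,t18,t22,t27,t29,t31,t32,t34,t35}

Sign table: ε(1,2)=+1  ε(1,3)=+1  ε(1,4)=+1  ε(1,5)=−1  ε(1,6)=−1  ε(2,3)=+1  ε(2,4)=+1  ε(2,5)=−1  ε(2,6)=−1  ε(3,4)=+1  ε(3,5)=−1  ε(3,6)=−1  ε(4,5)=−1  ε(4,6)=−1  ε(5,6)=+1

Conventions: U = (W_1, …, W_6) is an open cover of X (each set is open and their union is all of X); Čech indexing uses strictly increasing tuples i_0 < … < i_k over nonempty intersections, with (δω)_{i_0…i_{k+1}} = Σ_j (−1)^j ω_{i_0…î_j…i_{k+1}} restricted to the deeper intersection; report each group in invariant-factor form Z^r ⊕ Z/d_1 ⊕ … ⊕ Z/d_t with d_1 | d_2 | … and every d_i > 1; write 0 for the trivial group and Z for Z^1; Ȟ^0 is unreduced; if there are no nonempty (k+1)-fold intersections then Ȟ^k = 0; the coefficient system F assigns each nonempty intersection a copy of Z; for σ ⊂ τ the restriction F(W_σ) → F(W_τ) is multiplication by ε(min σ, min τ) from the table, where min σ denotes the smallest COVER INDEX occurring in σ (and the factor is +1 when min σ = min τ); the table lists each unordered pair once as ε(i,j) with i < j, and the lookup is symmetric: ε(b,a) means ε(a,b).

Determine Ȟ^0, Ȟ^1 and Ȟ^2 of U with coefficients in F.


nerve of the cover:
  W12={t5,t30,t36} W13={t13,t17,t36} W14={t3,t13,t24} W15={t8,t15,t24,t33} W16={t5,t10,t15} W23={t20,t28,t36} W24={t6,t9,t32} W25={t6,t16,t20} W26={t5,t18,t32} W34={t13,t14,t25} W35={t4,t7,t20} W36={t4,t14,t29} W45={t6,t11,t24} W46={t14,t22,t32} W56={t4,t15,t35}
  W123={t36} W126={t5} W134={t13} W145={t24} W156={t15} W235={t20} W245={t6} W246={t32} W346={t14} W356={t4}
C dims 6,15,10; δ0: rk 5, SNF 1^5; δ1: rk 10, SNF 1^9·2
Ȟ^0 = (6 − 5) − 0 = 1, so Ȟ^0 ≅ Z
Ȟ^1 = (15 − 10) − 5 = 0, so Ȟ^1 ≅ 0
Ȟ^2 = (10 − 0) − 10 = 0 plus torsion [2], so Ȟ^2 ≅ Z/2

Ȟ^0(U;F) ≅ Z,  Ȟ^1(U;F) ≅ 0,  Ȟ^2(U;F) ≅ Z/2


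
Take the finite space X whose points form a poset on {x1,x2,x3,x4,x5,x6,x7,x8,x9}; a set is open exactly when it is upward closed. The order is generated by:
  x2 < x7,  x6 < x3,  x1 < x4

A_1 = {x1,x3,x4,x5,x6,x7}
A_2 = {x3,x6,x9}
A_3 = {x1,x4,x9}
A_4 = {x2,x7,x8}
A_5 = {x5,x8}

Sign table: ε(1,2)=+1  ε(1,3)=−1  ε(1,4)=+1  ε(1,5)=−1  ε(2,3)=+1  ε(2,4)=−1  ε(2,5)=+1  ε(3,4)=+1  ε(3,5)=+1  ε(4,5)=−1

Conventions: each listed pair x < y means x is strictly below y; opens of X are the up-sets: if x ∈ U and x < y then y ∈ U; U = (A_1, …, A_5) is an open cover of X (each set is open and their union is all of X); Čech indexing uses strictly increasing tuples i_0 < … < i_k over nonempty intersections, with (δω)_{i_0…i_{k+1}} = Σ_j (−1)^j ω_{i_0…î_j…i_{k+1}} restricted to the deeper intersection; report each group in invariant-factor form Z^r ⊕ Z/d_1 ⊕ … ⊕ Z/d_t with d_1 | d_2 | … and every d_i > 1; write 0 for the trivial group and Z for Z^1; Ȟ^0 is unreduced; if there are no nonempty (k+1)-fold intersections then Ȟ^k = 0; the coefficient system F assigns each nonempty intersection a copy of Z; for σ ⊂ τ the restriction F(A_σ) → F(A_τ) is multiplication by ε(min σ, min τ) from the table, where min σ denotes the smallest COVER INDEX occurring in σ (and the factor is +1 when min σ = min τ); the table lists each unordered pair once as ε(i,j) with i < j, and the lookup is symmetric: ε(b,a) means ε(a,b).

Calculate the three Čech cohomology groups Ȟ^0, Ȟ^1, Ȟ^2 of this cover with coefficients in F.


Ȟ^0(U;F) ≅ 0, Ȟ^1(U;F) ≅ Z ⊕ Z/2 and Ȟ^2(U;F) ≅ 0

nonempty intersections:
  A12={x3,x6} A13={x1,x4} A14={x7} A15={x5} A23={x9} A45={x8}
C dims 5,6; δ0: rk 5, SNF 1^4·2
Ȟ^0: (5−5)−0=0 ⇒ 0
Ȟ^1: (6−0)−5=1 plus torsion [2] ⇒ Z ⊕ Z/2
Ȟ^2: (0−0)−0=0 ⇒ 0


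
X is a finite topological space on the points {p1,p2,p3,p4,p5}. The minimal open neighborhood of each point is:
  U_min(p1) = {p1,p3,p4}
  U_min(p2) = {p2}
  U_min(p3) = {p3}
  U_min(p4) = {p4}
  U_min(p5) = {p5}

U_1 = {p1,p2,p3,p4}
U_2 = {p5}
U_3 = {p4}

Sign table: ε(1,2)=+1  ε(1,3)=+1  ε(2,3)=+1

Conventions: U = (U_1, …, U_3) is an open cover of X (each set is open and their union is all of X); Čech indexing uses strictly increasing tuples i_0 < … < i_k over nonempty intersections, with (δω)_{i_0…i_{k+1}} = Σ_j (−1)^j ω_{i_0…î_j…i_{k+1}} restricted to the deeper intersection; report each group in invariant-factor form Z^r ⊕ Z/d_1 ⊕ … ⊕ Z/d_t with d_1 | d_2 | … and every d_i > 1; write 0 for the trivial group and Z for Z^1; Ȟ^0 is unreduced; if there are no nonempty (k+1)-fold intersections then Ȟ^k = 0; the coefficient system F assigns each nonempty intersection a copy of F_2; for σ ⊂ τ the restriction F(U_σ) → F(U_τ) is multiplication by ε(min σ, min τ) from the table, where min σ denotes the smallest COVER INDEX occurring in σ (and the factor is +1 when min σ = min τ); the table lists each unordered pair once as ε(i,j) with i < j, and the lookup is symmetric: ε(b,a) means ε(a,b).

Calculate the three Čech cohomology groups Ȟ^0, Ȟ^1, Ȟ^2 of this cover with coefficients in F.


Ȟ^0(U;F) ≅ Z/2 ⊕ Z/2, Ȟ^1(U;F) ≅ 0 and Ȟ^2(U;F) ≅ 0

nonempty overlaps:
  U13={p4}
C dims 3,1; δ0: rk_F2 1
degree 0: 3−1−0 = 2 → Ȟ^0 ≅ Z/2 ⊕ Z/2
degree 1: 1−0−1 = 0 → Ȟ^1 ≅ 0
degree 2: 0−0−0 = 0 → Ȟ^2 ≅ 0


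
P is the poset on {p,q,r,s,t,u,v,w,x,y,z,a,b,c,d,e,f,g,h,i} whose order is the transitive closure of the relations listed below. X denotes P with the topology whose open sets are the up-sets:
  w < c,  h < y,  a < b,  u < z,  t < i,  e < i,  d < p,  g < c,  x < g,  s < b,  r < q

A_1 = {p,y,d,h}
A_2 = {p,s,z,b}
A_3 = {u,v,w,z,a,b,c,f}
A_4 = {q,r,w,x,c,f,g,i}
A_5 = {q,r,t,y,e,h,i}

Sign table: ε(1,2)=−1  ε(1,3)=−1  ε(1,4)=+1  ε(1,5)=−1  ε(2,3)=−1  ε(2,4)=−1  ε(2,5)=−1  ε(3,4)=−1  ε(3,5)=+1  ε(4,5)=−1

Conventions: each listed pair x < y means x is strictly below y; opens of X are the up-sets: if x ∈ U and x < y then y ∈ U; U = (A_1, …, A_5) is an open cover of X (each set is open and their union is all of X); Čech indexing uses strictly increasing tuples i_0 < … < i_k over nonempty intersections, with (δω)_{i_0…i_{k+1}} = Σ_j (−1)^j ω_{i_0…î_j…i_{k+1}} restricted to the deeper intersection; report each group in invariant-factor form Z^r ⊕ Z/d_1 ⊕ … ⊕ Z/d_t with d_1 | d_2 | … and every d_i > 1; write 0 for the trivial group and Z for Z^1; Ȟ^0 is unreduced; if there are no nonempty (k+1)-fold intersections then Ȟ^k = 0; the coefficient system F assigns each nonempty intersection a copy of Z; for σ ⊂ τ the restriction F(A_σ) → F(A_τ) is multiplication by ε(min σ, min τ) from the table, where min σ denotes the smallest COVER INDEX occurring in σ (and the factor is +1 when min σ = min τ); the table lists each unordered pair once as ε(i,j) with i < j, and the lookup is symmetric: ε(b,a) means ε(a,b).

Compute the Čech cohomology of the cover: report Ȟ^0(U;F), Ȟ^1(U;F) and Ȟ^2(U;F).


nerve of the cover:
  A12={p} A15={y,h} A23={z,b} A34={w,c,f} A45={q,r,i}
C dims 5,5; δ0: rk 5, SNF 1^4·2
Ȟ^0 = (5 − 5) − 0 = 0, so Ȟ^0 ≅ 0
Ȟ^1 = (5 − 0) − 5 = 0 plus torsion [2], so Ȟ^1 ≅ Z/2
Ȟ^2 = (0 − 0) − 0 = 0, so Ȟ^2 ≅ 0

Ȟ^0 = 0, Ȟ^1 = Z/2 and Ȟ^2 = 0


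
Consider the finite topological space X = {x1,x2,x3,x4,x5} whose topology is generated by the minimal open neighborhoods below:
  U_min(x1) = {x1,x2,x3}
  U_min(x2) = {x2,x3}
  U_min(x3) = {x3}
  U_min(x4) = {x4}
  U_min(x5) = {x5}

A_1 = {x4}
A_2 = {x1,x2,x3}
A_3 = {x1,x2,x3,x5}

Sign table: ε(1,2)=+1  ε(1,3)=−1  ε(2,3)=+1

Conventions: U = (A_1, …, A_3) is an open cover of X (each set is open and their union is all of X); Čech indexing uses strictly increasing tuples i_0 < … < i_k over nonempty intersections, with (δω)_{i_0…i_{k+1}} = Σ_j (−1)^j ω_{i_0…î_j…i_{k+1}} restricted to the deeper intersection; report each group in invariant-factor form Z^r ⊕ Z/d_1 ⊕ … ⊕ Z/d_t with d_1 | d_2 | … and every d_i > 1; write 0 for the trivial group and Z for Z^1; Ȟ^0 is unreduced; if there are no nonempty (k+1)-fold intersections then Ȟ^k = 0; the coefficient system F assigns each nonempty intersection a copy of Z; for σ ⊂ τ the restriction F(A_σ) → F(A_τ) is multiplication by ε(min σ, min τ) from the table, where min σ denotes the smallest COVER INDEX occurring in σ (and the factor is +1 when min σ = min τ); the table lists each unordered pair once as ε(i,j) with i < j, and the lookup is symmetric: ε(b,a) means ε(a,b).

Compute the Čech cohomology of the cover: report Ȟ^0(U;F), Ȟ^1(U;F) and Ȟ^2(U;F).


Ȟ^0(U;F) ≅ Z^2, Ȟ^1(U;F) ≅ 0, Ȟ^2(U;F) ≅ 0

nonempty intersections:
  A23={x1,x2,x3}
C dims 3,1; δ0: rk 1, SNF 1^1
Ȟ^0: (3−1)−0=2 ⇒ Z^2
Ȟ^1: (1−0)−1=0 ⇒ 0
Ȟ^2: (0−0)−0=0 ⇒ 0


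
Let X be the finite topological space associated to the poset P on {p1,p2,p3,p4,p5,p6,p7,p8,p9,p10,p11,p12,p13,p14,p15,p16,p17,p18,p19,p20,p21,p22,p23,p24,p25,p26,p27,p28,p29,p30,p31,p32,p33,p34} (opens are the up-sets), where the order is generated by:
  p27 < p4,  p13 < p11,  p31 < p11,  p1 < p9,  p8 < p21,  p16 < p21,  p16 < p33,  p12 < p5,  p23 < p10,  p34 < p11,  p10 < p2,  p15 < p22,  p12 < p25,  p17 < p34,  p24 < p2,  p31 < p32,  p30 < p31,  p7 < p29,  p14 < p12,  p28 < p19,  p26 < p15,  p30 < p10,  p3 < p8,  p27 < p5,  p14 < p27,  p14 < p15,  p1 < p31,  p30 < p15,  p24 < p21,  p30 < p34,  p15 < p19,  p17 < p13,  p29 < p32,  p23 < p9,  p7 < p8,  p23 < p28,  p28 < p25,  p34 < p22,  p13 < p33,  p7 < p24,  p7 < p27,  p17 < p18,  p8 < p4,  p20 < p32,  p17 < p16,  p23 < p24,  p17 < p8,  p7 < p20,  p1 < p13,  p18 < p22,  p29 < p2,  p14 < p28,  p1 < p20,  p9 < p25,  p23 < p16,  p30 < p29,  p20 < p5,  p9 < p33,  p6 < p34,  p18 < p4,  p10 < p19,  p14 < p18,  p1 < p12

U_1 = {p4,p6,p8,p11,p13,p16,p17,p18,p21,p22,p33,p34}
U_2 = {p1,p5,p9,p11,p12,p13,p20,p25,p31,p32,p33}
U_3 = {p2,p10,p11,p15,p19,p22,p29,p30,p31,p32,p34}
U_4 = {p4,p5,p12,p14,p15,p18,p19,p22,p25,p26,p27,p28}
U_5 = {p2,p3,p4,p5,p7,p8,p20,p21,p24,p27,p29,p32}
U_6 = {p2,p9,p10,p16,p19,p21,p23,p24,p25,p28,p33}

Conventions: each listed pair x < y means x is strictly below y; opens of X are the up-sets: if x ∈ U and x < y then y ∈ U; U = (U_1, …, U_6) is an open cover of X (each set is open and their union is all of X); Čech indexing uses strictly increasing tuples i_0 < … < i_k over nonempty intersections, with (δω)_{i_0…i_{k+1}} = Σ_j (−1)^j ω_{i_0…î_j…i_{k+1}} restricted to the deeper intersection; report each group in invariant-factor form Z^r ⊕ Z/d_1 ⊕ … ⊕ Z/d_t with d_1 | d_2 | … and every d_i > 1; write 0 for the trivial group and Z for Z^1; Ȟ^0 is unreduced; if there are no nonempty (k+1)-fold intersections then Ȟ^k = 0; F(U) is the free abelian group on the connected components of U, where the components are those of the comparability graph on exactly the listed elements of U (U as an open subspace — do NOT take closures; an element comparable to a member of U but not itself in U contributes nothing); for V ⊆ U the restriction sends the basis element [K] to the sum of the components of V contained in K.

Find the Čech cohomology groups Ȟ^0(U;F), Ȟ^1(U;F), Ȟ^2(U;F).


intersection data:
  U12={p11,p13,p33} U13={p11,p22,p34} U14={p4,p18,p22} U15={p4,p8,p21} U16={p16,p21,p33} U23={p11,p31,p32} U24={p5,p12,p25} U25={p5,p20,p32} U26={p9,p25,p33} U34={p15,p19,p22} U35={p2,p29,p32} U36={p2,p10,p19} U45={p4,p5,p27} U46={p19,p25,p28} U56={p2,p21,p24}
  U123={p11} U126={p33} U134={p22} U145={p4} U156={p21} U235={p32} U245={p5} U246={p25} U346={p19} U356={p2}
components per intersection:
  U1: {p4,p6,p8,p11,p13,p16,p17,p18,p21,p22,p33,p34}
  U2: {p1,p5,p9,p11,p12,p13,p20,p25,p31,p32,p33}
  U3: {p2,p10,p11,p15,p19,p22,p29,p30,p31,p32,p34}
  U4: {p4,p5,p12,p14,p15,p18,p19,p22,p25,p26,p27,p28}
  U5: {p2,p3,p4,p5,p7,p8,p20,p21,p24,p27,p29,p32}
  U6: {p2,p9,p10,p16,p19,p21,p23,p24,p25,p28,p33}
  U12: {p11,p13,p33}
  U13: {p11,p22,p34}
  U14: {p4,p18,p22}
  U15: {p4,p8,p21}
  U16: {p16,p21,p33}
  U23: {p11,p31,p32}
  U24: {p5,p12,p25}
  U25: {p5,p20,p32}
  U26: {p9,p25,p33}
  U34: {p15,p19,p22}
  U35: {p2,p29,p32}
  U36: {p2,p10,p19}
  U45: {p4,p5,p27}
  U46: {p19,p25,p28}
  U56: {p2,p21,p24}
  U123: {p11}
  U126: {p33}
  U134: {p22}
  U145: {p4}
  U156: {p21}
  U235: {p32}
  U245: {p5}
  U246: {p25}
  U346: {p19}
  U356: {p2}
C dims 6,15,10; δ0: rk 5, SNF 1^5; δ1: rk 10, SNF 1^9·2
Ȟ^0 = (6 − 5) − 0 = 1, so Ȟ^0 ≅ Z
Ȟ^1 = (15 − 10) − 5 = 0, so Ȟ^1 ≅ 0
Ȟ^2 = (10 − 0) − 10 = 0 plus torsion [2], so Ȟ^2 ≅ Z/2

Ȟ^0 ≅ Z, Ȟ^1 ≅ 0 and Ȟ^2 ≅ Z/2
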